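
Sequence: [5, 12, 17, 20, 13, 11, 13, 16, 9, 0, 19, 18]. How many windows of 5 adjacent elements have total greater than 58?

6

(5, 12, 17, 20, 13) → sum 67  > 58 ✓
(12, 17, 20, 13, 11) → sum 73  > 58 ✓
(17, 20, 13, 11, 13) → sum 74  > 58 ✓
(20, 13, 11, 13, 16) → sum 73  > 58 ✓
(13, 11, 13, 16, 9) → sum 62  > 58 ✓
(11, 13, 16, 9, 0) → sum 49
(13, 16, 9, 0, 19) → sum 57
(16, 9, 0, 19, 18) → sum 62  > 58 ✓
6 windows satisfy the condition.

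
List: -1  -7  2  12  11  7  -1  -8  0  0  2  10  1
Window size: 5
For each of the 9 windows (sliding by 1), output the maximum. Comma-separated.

(-1, -7, 2, 12, 11) → max 12
(-7, 2, 12, 11, 7) → max 12
(2, 12, 11, 7, -1) → max 12
(12, 11, 7, -1, -8) → max 12
(11, 7, -1, -8, 0) → max 11
(7, -1, -8, 0, 0) → max 7
(-1, -8, 0, 0, 2) → max 2
(-8, 0, 0, 2, 10) → max 10
(0, 0, 2, 10, 1) → max 10

12, 12, 12, 12, 11, 7, 2, 10, 10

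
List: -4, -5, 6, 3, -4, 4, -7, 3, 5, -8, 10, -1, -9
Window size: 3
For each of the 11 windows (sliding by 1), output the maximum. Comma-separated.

-4 -5 6 → max 6
-5 6 3 → max 6
6 3 -4 → max 6
3 -4 4 → max 4
-4 4 -7 → max 4
4 -7 3 → max 4
-7 3 5 → max 5
3 5 -8 → max 5
5 -8 10 → max 10
-8 10 -1 → max 10
10 -1 -9 → max 10

6, 6, 6, 4, 4, 4, 5, 5, 10, 10, 10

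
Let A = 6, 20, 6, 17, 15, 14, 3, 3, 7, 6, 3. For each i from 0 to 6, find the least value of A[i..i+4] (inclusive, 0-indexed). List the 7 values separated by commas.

6, 6, 3, 3, 3, 3, 3

6 20 6 17 15 → min 6
20 6 17 15 14 → min 6
6 17 15 14 3 → min 3
17 15 14 3 3 → min 3
15 14 3 3 7 → min 3
14 3 3 7 6 → min 3
3 3 7 6 3 → min 3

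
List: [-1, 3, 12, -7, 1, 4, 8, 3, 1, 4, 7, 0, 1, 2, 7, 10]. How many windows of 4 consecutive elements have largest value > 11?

3

(-1, 3, 12, -7) → max 12  > 11 ✓
(3, 12, -7, 1) → max 12  > 11 ✓
(12, -7, 1, 4) → max 12  > 11 ✓
(-7, 1, 4, 8) → max 8
(1, 4, 8, 3) → max 8
(4, 8, 3, 1) → max 8
(8, 3, 1, 4) → max 8
(3, 1, 4, 7) → max 7
(1, 4, 7, 0) → max 7
(4, 7, 0, 1) → max 7
(7, 0, 1, 2) → max 7
(0, 1, 2, 7) → max 7
(1, 2, 7, 10) → max 10
3 windows satisfy the condition.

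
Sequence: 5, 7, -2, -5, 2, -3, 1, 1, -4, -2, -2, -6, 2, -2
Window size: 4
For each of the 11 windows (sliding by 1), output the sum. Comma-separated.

[5, 7, -2, -5] → sum 5
[7, -2, -5, 2] → sum 2
[-2, -5, 2, -3] → sum -8
[-5, 2, -3, 1] → sum -5
[2, -3, 1, 1] → sum 1
[-3, 1, 1, -4] → sum -5
[1, 1, -4, -2] → sum -4
[1, -4, -2, -2] → sum -7
[-4, -2, -2, -6] → sum -14
[-2, -2, -6, 2] → sum -8
[-2, -6, 2, -2] → sum -8

5, 2, -8, -5, 1, -5, -4, -7, -14, -8, -8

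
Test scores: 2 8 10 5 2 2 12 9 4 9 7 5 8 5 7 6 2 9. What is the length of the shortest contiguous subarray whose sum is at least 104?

Extend right; whenever the sum reaches 104, record the length and shrink from the left:
add 2: running sum 2 < 104
add 8: running sum 10 < 104
add 10: running sum 20 < 104
add 5: running sum 25 < 104
add 2: running sum 27 < 104
add 2: running sum 29 < 104
add 12: running sum 41 < 104
add 9: running sum 50 < 104
add 4: running sum 54 < 104
add 9: running sum 63 < 104
add 7: running sum 70 < 104
add 5: running sum 75 < 104
add 8: running sum 83 < 104
add 5: running sum 88 < 104
add 7: running sum 95 < 104
add 6: running sum 101 < 104
add 2: running sum 103 < 104
add 9: shortest ending here [8, 10, 5, 2, 2, 12, 9, 4, 9, 7, 5, 8, 5, 7, 6, 2, 9] sum 110, len 17
Shortest qualifying length: 17.

17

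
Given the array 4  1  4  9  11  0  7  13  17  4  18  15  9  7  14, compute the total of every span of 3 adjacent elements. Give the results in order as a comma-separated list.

9, 14, 24, 20, 18, 20, 37, 34, 39, 37, 42, 31, 30

Sliding a size-3 window across the 15 values:
(4, 1, 4) → sum 9
(1, 4, 9) → sum 14
(4, 9, 11) → sum 24
(9, 11, 0) → sum 20
(11, 0, 7) → sum 18
(0, 7, 13) → sum 20
(7, 13, 17) → sum 37
(13, 17, 4) → sum 34
(17, 4, 18) → sum 39
(4, 18, 15) → sum 37
(18, 15, 9) → sum 42
(15, 9, 7) → sum 31
(9, 7, 14) → sum 30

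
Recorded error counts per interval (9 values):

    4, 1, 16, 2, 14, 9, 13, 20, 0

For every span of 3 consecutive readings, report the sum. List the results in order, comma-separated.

21, 19, 32, 25, 36, 42, 33

[4, 1, 16] → sum 21
[1, 16, 2] → sum 19
[16, 2, 14] → sum 32
[2, 14, 9] → sum 25
[14, 9, 13] → sum 36
[9, 13, 20] → sum 42
[13, 20, 0] → sum 33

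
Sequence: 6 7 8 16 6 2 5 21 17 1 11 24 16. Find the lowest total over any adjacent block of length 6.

44

(6, 7, 8, 16, 6, 2) → sum 45
(7, 8, 16, 6, 2, 5) → sum 44
(8, 16, 6, 2, 5, 21) → sum 58
(16, 6, 2, 5, 21, 17) → sum 67
(6, 2, 5, 21, 17, 1) → sum 52
(2, 5, 21, 17, 1, 11) → sum 57
(5, 21, 17, 1, 11, 24) → sum 79
(21, 17, 1, 11, 24, 16) → sum 90
Lowest of these is 44.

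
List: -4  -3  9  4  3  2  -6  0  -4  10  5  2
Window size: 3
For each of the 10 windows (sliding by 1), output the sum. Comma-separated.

Sliding a size-3 window across the 12 values:
(-4, -3, 9) → sum 2
(-3, 9, 4) → sum 10
(9, 4, 3) → sum 16
(4, 3, 2) → sum 9
(3, 2, -6) → sum -1
(2, -6, 0) → sum -4
(-6, 0, -4) → sum -10
(0, -4, 10) → sum 6
(-4, 10, 5) → sum 11
(10, 5, 2) → sum 17

2, 10, 16, 9, -1, -4, -10, 6, 11, 17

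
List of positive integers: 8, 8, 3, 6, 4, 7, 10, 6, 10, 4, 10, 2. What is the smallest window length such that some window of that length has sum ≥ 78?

12

add 8: running sum 8 < 78
add 8: running sum 16 < 78
add 3: running sum 19 < 78
add 6: running sum 25 < 78
add 4: running sum 29 < 78
add 7: running sum 36 < 78
add 10: running sum 46 < 78
add 6: running sum 52 < 78
add 10: running sum 62 < 78
add 4: running sum 66 < 78
add 10: running sum 76 < 78
add 2: shortest ending here [8, 8, 3, 6, 4, 7, 10, 6, 10, 4, 10, 2] sum 78, len 12
Shortest qualifying length: 12.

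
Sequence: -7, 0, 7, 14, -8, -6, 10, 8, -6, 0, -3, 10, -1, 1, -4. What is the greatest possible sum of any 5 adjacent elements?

(-7, 0, 7, 14, -8) → sum 6
(0, 7, 14, -8, -6) → sum 7
(7, 14, -8, -6, 10) → sum 17
(14, -8, -6, 10, 8) → sum 18
(-8, -6, 10, 8, -6) → sum -2
(-6, 10, 8, -6, 0) → sum 6
(10, 8, -6, 0, -3) → sum 9
(8, -6, 0, -3, 10) → sum 9
(-6, 0, -3, 10, -1) → sum 0
(0, -3, 10, -1, 1) → sum 7
(-3, 10, -1, 1, -4) → sum 3
Greatest of these is 18.

18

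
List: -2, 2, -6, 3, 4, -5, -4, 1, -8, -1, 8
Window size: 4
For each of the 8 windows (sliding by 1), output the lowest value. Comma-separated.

-6, -6, -6, -5, -5, -8, -8, -8

[-2, 2, -6, 3] → min -6
[2, -6, 3, 4] → min -6
[-6, 3, 4, -5] → min -6
[3, 4, -5, -4] → min -5
[4, -5, -4, 1] → min -5
[-5, -4, 1, -8] → min -8
[-4, 1, -8, -1] → min -8
[1, -8, -1, 8] → min -8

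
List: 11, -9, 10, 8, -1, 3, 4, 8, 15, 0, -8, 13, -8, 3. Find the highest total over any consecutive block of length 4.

30

Window sums for each of the 11 positions:
(11, -9, 10, 8) → sum 20
(-9, 10, 8, -1) → sum 8
(10, 8, -1, 3) → sum 20
(8, -1, 3, 4) → sum 14
(-1, 3, 4, 8) → sum 14
(3, 4, 8, 15) → sum 30
(4, 8, 15, 0) → sum 27
(8, 15, 0, -8) → sum 15
(15, 0, -8, 13) → sum 20
(0, -8, 13, -8) → sum -3
(-8, 13, -8, 3) → sum 0
Highest of these is 30.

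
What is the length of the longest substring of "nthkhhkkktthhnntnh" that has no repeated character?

add n: [n] len 1
add t: [n, t] len 2
add h: [n, t, h] len 3
add k: [n, t, h, k] len 4
add h (repeat h, move left end past it): [k, h] len 2
add h (repeat h, move left end past it): [h] len 1
add k: [h, k] len 2
add k (repeat k, move left end past it): [k] len 1
add k (repeat k, move left end past it): [k] len 1
add t: [k, t] len 2
add t (repeat t, move left end past it): [t] len 1
add h: [t, h] len 2
add h (repeat h, move left end past it): [h] len 1
add n: [h, n] len 2
add n (repeat n, move left end past it): [n] len 1
add t: [n, t] len 2
add n (repeat n, move left end past it): [t, n] len 2
add h: [t, n, h] len 3
Longest all-distinct length: 4.

4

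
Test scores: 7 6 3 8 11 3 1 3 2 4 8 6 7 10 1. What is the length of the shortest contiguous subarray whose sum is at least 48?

10

add 7: running sum 7 < 48
add 6: running sum 13 < 48
add 3: running sum 16 < 48
add 8: running sum 24 < 48
add 11: running sum 35 < 48
add 3: running sum 38 < 48
add 1: running sum 39 < 48
add 3: running sum 42 < 48
add 2: running sum 44 < 48
end 9: [7, 6, 3, 8, 11, 3, 1, 3, 2, 4] sum 48, len 10
end 10: [6, 3, 8, 11, 3, 1, 3, 2, 4, 8] sum 49, len 10
end 11: [3, 8, 11, 3, 1, 3, 2, 4, 8, 6] sum 49, len 10
end 12: [8, 11, 3, 1, 3, 2, 4, 8, 6, 7] sum 53, len 10
end 13: [11, 3, 1, 3, 2, 4, 8, 6, 7, 10] sum 55, len 10
end 14: [11, 3, 1, 3, 2, 4, 8, 6, 7, 10, 1] sum 56, len 11
Shortest qualifying length: 10.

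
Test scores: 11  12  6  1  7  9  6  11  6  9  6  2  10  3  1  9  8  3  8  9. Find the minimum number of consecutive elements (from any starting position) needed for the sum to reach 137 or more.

add 11: running sum 11 < 137
add 12: running sum 23 < 137
add 6: running sum 29 < 137
add 1: running sum 30 < 137
add 7: running sum 37 < 137
add 9: running sum 46 < 137
add 6: running sum 52 < 137
add 11: running sum 63 < 137
add 6: running sum 69 < 137
add 9: running sum 78 < 137
add 6: running sum 84 < 137
add 2: running sum 86 < 137
add 10: running sum 96 < 137
add 3: running sum 99 < 137
add 1: running sum 100 < 137
add 9: running sum 109 < 137
add 8: running sum 117 < 137
add 3: running sum 120 < 137
add 8: running sum 128 < 137
end 19: [11, 12, 6, 1, 7, 9, 6, 11, 6, 9, 6, 2, 10, 3, 1, 9, 8, 3, 8, 9] sum 137, len 20
Shortest qualifying length: 20.

20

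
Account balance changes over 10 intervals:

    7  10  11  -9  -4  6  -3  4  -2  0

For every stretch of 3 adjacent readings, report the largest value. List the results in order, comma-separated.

11, 11, 11, 6, 6, 6, 4, 4

7 10 11 → max 11
10 11 -9 → max 11
11 -9 -4 → max 11
-9 -4 6 → max 6
-4 6 -3 → max 6
6 -3 4 → max 6
-3 4 -2 → max 4
4 -2 0 → max 4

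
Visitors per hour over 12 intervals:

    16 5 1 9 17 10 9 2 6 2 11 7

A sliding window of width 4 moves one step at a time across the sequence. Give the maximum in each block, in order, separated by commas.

Sliding a size-4 window across the 12 values:
16 5 1 9 → max 16
5 1 9 17 → max 17
1 9 17 10 → max 17
9 17 10 9 → max 17
17 10 9 2 → max 17
10 9 2 6 → max 10
9 2 6 2 → max 9
2 6 2 11 → max 11
6 2 11 7 → max 11

16, 17, 17, 17, 17, 10, 9, 11, 11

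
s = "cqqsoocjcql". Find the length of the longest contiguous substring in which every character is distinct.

add c: [c] len 1
add q: [c, q] len 2
add q (repeat q, move left end past it): [q] len 1
add s: [q, s] len 2
add o: [q, s, o] len 3
add o (repeat o, move left end past it): [o] len 1
add c: [o, c] len 2
add j: [o, c, j] len 3
add c (repeat c, move left end past it): [j, c] len 2
add q: [j, c, q] len 3
add l: [j, c, q, l] len 4
Longest all-distinct length: 4.

4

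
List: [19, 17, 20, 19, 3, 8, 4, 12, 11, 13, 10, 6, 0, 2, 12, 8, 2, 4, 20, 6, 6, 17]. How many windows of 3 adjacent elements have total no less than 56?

[19, 17, 20] → sum 56  ≥ 56 ✓
[17, 20, 19] → sum 56  ≥ 56 ✓
[20, 19, 3] → sum 42
[19, 3, 8] → sum 30
[3, 8, 4] → sum 15
[8, 4, 12] → sum 24
[4, 12, 11] → sum 27
[12, 11, 13] → sum 36
[11, 13, 10] → sum 34
[13, 10, 6] → sum 29
[10, 6, 0] → sum 16
[6, 0, 2] → sum 8
[0, 2, 12] → sum 14
[2, 12, 8] → sum 22
[12, 8, 2] → sum 22
[8, 2, 4] → sum 14
[2, 4, 20] → sum 26
[4, 20, 6] → sum 30
[20, 6, 6] → sum 32
[6, 6, 17] → sum 29
2 windows satisfy the condition.

2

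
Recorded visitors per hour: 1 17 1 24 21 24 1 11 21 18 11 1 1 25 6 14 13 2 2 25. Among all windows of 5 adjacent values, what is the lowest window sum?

37

Window sums for each of the 16 positions:
(1, 17, 1, 24, 21) → sum 64
(17, 1, 24, 21, 24) → sum 87
(1, 24, 21, 24, 1) → sum 71
(24, 21, 24, 1, 11) → sum 81
(21, 24, 1, 11, 21) → sum 78
(24, 1, 11, 21, 18) → sum 75
(1, 11, 21, 18, 11) → sum 62
(11, 21, 18, 11, 1) → sum 62
(21, 18, 11, 1, 1) → sum 52
(18, 11, 1, 1, 25) → sum 56
(11, 1, 1, 25, 6) → sum 44
(1, 1, 25, 6, 14) → sum 47
(1, 25, 6, 14, 13) → sum 59
(25, 6, 14, 13, 2) → sum 60
(6, 14, 13, 2, 2) → sum 37
(14, 13, 2, 2, 25) → sum 56
Lowest of these is 37.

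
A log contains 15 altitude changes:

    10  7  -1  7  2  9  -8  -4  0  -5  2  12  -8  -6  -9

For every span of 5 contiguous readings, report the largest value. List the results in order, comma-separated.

10 7 -1 7 2 → max 10
7 -1 7 2 9 → max 9
-1 7 2 9 -8 → max 9
7 2 9 -8 -4 → max 9
2 9 -8 -4 0 → max 9
9 -8 -4 0 -5 → max 9
-8 -4 0 -5 2 → max 2
-4 0 -5 2 12 → max 12
0 -5 2 12 -8 → max 12
-5 2 12 -8 -6 → max 12
2 12 -8 -6 -9 → max 12

10, 9, 9, 9, 9, 9, 2, 12, 12, 12, 12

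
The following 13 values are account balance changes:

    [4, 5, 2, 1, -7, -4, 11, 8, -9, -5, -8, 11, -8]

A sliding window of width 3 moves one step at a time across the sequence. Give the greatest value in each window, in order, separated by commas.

5, 5, 2, 1, 11, 11, 11, 8, -5, 11, 11

4 5 2 → max 5
5 2 1 → max 5
2 1 -7 → max 2
1 -7 -4 → max 1
-7 -4 11 → max 11
-4 11 8 → max 11
11 8 -9 → max 11
8 -9 -5 → max 8
-9 -5 -8 → max -5
-5 -8 11 → max 11
-8 11 -8 → max 11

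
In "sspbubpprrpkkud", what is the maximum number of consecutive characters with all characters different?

add s: [s] len 1
add s (repeat s, move left end past it): [s] len 1
add p: [s, p] len 2
add b: [s, p, b] len 3
add u: [s, p, b, u] len 4
add b (repeat b, move left end past it): [u, b] len 2
add p: [u, b, p] len 3
add p (repeat p, move left end past it): [p] len 1
add r: [p, r] len 2
add r (repeat r, move left end past it): [r] len 1
add p: [r, p] len 2
add k: [r, p, k] len 3
add k (repeat k, move left end past it): [k] len 1
add u: [k, u] len 2
add d: [k, u, d] len 3
Longest all-distinct length: 4.

4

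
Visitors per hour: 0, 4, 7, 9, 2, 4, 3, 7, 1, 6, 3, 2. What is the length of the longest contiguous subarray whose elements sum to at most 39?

add 0: [0] sum 0, len 1
add 4: [0, 4] sum 4, len 2
add 7: [0, 4, 7] sum 11, len 3
add 9: [0, 4, 7, 9] sum 20, len 4
add 2: [0, 4, 7, 9, 2] sum 22, len 5
add 4: [0, 4, 7, 9, 2, 4] sum 26, len 6
add 3: [0, 4, 7, 9, 2, 4, 3] sum 29, len 7
add 7: [0, 4, 7, 9, 2, 4, 3, 7] sum 36, len 8
add 1: [0, 4, 7, 9, 2, 4, 3, 7, 1] sum 37, len 9
add 6: [7, 9, 2, 4, 3, 7, 1, 6] sum 39, len 8
add 3: [9, 2, 4, 3, 7, 1, 6, 3] sum 35, len 8
add 2: [9, 2, 4, 3, 7, 1, 6, 3, 2] sum 37, len 9
Longest length seen: 9.

9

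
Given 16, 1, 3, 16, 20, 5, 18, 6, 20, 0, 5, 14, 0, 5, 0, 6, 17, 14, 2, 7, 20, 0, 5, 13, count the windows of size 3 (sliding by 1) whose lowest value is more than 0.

(16, 1, 3) → min 1  > 0 ✓
(1, 3, 16) → min 1  > 0 ✓
(3, 16, 20) → min 3  > 0 ✓
(16, 20, 5) → min 5  > 0 ✓
(20, 5, 18) → min 5  > 0 ✓
(5, 18, 6) → min 5  > 0 ✓
(18, 6, 20) → min 6  > 0 ✓
(6, 20, 0) → min 0
(20, 0, 5) → min 0
(0, 5, 14) → min 0
(5, 14, 0) → min 0
(14, 0, 5) → min 0
(0, 5, 0) → min 0
(5, 0, 6) → min 0
(0, 6, 17) → min 0
(6, 17, 14) → min 6  > 0 ✓
(17, 14, 2) → min 2  > 0 ✓
(14, 2, 7) → min 2  > 0 ✓
(2, 7, 20) → min 2  > 0 ✓
(7, 20, 0) → min 0
(20, 0, 5) → min 0
(0, 5, 13) → min 0
11 windows satisfy the condition.

11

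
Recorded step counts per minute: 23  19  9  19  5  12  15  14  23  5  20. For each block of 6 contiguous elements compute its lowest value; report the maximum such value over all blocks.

5

23 19 9 19 5 12 → min 5
19 9 19 5 12 15 → min 5
9 19 5 12 15 14 → min 5
19 5 12 15 14 23 → min 5
5 12 15 14 23 5 → min 5
12 15 14 23 5 20 → min 5
Maximum of these is 5.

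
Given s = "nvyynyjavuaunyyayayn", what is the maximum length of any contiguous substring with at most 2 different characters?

6

add n: window [n] (1 distinct), len 1
add v: window [n, v] (2 distinct), len 2
add y: window [v, y] (2 distinct), len 2
add y: window [v, y, y] (2 distinct), len 3
add n: window [y, y, n] (2 distinct), len 3
add y: window [y, y, n, y] (2 distinct), len 4
add j: window [y, j] (2 distinct), len 2
add a: window [j, a] (2 distinct), len 2
add v: window [a, v] (2 distinct), len 2
add u: window [v, u] (2 distinct), len 2
add a: window [u, a] (2 distinct), len 2
add u: window [u, a, u] (2 distinct), len 3
add n: window [u, n] (2 distinct), len 2
add y: window [n, y] (2 distinct), len 2
add y: window [n, y, y] (2 distinct), len 3
add a: window [y, y, a] (2 distinct), len 3
add y: window [y, y, a, y] (2 distinct), len 4
add a: window [y, y, a, y, a] (2 distinct), len 5
add y: window [y, y, a, y, a, y] (2 distinct), len 6
add n: window [y, n] (2 distinct), len 2
Longest length with ≤2 distinct: 6.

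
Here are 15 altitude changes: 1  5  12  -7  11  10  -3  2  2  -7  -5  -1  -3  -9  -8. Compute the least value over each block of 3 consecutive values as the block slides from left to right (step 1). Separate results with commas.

(1, 5, 12) → min 1
(5, 12, -7) → min -7
(12, -7, 11) → min -7
(-7, 11, 10) → min -7
(11, 10, -3) → min -3
(10, -3, 2) → min -3
(-3, 2, 2) → min -3
(2, 2, -7) → min -7
(2, -7, -5) → min -7
(-7, -5, -1) → min -7
(-5, -1, -3) → min -5
(-1, -3, -9) → min -9
(-3, -9, -8) → min -9

1, -7, -7, -7, -3, -3, -3, -7, -7, -7, -5, -9, -9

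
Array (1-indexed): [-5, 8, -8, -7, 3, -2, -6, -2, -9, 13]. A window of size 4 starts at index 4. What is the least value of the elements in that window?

-7

Elements at indices 4..7: -7, 3, -2, -6
min(-7, 3, -2, -6) = -7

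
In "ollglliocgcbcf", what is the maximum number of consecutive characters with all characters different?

add o: [o] len 1
add l: [o, l] len 2
add l (repeat l, move left end past it): [l] len 1
add g: [l, g] len 2
add l (repeat l, move left end past it): [g, l] len 2
add l (repeat l, move left end past it): [l] len 1
add i: [l, i] len 2
add o: [l, i, o] len 3
add c: [l, i, o, c] len 4
add g: [l, i, o, c, g] len 5
add c (repeat c, move left end past it): [g, c] len 2
add b: [g, c, b] len 3
add c (repeat c, move left end past it): [b, c] len 2
add f: [b, c, f] len 3
Longest all-distinct length: 5.

5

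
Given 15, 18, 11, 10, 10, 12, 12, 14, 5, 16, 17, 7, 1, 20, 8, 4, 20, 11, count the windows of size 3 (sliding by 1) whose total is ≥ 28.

(15, 18, 11) → sum 44  ≥ 28 ✓
(18, 11, 10) → sum 39  ≥ 28 ✓
(11, 10, 10) → sum 31  ≥ 28 ✓
(10, 10, 12) → sum 32  ≥ 28 ✓
(10, 12, 12) → sum 34  ≥ 28 ✓
(12, 12, 14) → sum 38  ≥ 28 ✓
(12, 14, 5) → sum 31  ≥ 28 ✓
(14, 5, 16) → sum 35  ≥ 28 ✓
(5, 16, 17) → sum 38  ≥ 28 ✓
(16, 17, 7) → sum 40  ≥ 28 ✓
(17, 7, 1) → sum 25
(7, 1, 20) → sum 28  ≥ 28 ✓
(1, 20, 8) → sum 29  ≥ 28 ✓
(20, 8, 4) → sum 32  ≥ 28 ✓
(8, 4, 20) → sum 32  ≥ 28 ✓
(4, 20, 11) → sum 35  ≥ 28 ✓
15 windows satisfy the condition.

15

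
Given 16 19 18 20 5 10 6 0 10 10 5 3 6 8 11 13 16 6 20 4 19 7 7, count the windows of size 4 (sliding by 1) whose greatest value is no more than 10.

16 19 18 20 → max 20
19 18 20 5 → max 20
18 20 5 10 → max 20
20 5 10 6 → max 20
5 10 6 0 → max 10  ≤ 10 ✓
10 6 0 10 → max 10  ≤ 10 ✓
6 0 10 10 → max 10  ≤ 10 ✓
0 10 10 5 → max 10  ≤ 10 ✓
10 10 5 3 → max 10  ≤ 10 ✓
10 5 3 6 → max 10  ≤ 10 ✓
5 3 6 8 → max 8  ≤ 10 ✓
3 6 8 11 → max 11
6 8 11 13 → max 13
8 11 13 16 → max 16
11 13 16 6 → max 16
13 16 6 20 → max 20
16 6 20 4 → max 20
6 20 4 19 → max 20
20 4 19 7 → max 20
4 19 7 7 → max 19
7 windows satisfy the condition.

7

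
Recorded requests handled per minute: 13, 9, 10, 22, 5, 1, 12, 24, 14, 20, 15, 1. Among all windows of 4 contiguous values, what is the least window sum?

Window sums for each of the 9 positions:
(13, 9, 10, 22) → sum 54
(9, 10, 22, 5) → sum 46
(10, 22, 5, 1) → sum 38
(22, 5, 1, 12) → sum 40
(5, 1, 12, 24) → sum 42
(1, 12, 24, 14) → sum 51
(12, 24, 14, 20) → sum 70
(24, 14, 20, 15) → sum 73
(14, 20, 15, 1) → sum 50
Least of these is 38.

38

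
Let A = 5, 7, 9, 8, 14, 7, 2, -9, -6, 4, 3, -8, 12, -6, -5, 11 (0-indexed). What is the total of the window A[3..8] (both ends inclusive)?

Elements at indices 3..8: 8, 14, 7, 2, -9, -6
sum(8, 14, 7, 2, -9, -6) = 16

16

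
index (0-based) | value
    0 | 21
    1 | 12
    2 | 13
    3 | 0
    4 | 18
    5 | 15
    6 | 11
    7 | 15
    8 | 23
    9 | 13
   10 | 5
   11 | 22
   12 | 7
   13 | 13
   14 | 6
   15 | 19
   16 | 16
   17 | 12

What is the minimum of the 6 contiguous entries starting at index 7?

Elements at indices 7..12: 15, 23, 13, 5, 22, 7
min(15, 23, 13, 5, 22, 7) = 5

5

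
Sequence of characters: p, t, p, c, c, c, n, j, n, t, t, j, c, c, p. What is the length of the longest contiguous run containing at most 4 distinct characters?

11

add p: window [p] (1 distinct), len 1
add t: window [p, t] (2 distinct), len 2
add p: window [p, t, p] (2 distinct), len 3
add c: window [p, t, p, c] (3 distinct), len 4
add c: window [p, t, p, c, c] (3 distinct), len 5
add c: window [p, t, p, c, c, c] (3 distinct), len 6
add n: window [p, t, p, c, c, c, n] (4 distinct), len 7
add j: window [p, c, c, c, n, j] (4 distinct), len 6
add n: window [p, c, c, c, n, j, n] (4 distinct), len 7
add t: window [c, c, c, n, j, n, t] (4 distinct), len 7
add t: window [c, c, c, n, j, n, t, t] (4 distinct), len 8
add j: window [c, c, c, n, j, n, t, t, j] (4 distinct), len 9
add c: window [c, c, c, n, j, n, t, t, j, c] (4 distinct), len 10
add c: window [c, c, c, n, j, n, t, t, j, c, c] (4 distinct), len 11
add p: window [t, t, j, c, c, p] (4 distinct), len 6
Longest length with ≤4 distinct: 11.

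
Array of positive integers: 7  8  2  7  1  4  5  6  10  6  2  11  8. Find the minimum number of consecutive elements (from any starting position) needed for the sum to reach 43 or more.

add 7: running sum 7 < 43
add 8: running sum 15 < 43
add 2: running sum 17 < 43
add 7: running sum 24 < 43
add 1: running sum 25 < 43
add 4: running sum 29 < 43
add 5: running sum 34 < 43
add 6: running sum 40 < 43
end 8: [8, 2, 7, 1, 4, 5, 6, 10] sum 43, len 8
end 9: [8, 2, 7, 1, 4, 5, 6, 10, 6] sum 49, len 9
end 10: [2, 7, 1, 4, 5, 6, 10, 6, 2] sum 43, len 9
end 11: [4, 5, 6, 10, 6, 2, 11] sum 44, len 7
end 12: [6, 10, 6, 2, 11, 8] sum 43, len 6
Shortest qualifying length: 6.

6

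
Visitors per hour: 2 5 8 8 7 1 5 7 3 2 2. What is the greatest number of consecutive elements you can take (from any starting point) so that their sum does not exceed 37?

Extend to the right; shrink from the left whenever the sum exceeds 37:
[2] sum 2 len 1
[2, 5] sum 7 len 2
[2, 5, 8] sum 15 len 3
[2, 5, 8, 8] sum 23 len 4
[2, 5, 8, 8, 7] sum 30 len 5
[2, 5, 8, 8, 7, 1] sum 31 len 6
[2, 5, 8, 8, 7, 1, 5] sum 36 len 7
[8, 8, 7, 1, 5, 7] sum 36 len 6
[8, 7, 1, 5, 7, 3] sum 31 len 6
[8, 7, 1, 5, 7, 3, 2] sum 33 len 7
[8, 7, 1, 5, 7, 3, 2, 2] sum 35 len 8
Longest length seen: 8.

8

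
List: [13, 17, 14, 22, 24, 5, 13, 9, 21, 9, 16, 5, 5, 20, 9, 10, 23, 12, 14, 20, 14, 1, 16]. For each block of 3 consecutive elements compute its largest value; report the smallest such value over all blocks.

(13, 17, 14) → max 17
(17, 14, 22) → max 22
(14, 22, 24) → max 24
(22, 24, 5) → max 24
(24, 5, 13) → max 24
(5, 13, 9) → max 13
(13, 9, 21) → max 21
(9, 21, 9) → max 21
(21, 9, 16) → max 21
(9, 16, 5) → max 16
(16, 5, 5) → max 16
(5, 5, 20) → max 20
(5, 20, 9) → max 20
(20, 9, 10) → max 20
(9, 10, 23) → max 23
(10, 23, 12) → max 23
(23, 12, 14) → max 23
(12, 14, 20) → max 20
(14, 20, 14) → max 20
(20, 14, 1) → max 20
(14, 1, 16) → max 16
Smallest of these is 13.

13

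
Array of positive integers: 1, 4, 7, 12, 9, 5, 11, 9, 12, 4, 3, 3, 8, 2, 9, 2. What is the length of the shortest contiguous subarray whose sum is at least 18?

Extend right; whenever the sum reaches 18, record the length and shrink from the left:
add 1: running sum 1 < 18
add 4: running sum 5 < 18
add 7: running sum 12 < 18
end 3: [7, 12] sum 19, len 2
end 4: [12, 9] sum 21, len 2
end 5: [12, 9, 5] sum 26, len 3
end 6: [9, 5, 11] sum 25, len 3
end 7: [11, 9] sum 20, len 2
end 8: [9, 12] sum 21, len 2
end 9: [9, 12, 4] sum 25, len 3
end 10: [12, 4, 3] sum 19, len 3
end 11: [12, 4, 3, 3] sum 22, len 4
end 12: [4, 3, 3, 8] sum 18, len 4
end 13: [4, 3, 3, 8, 2] sum 20, len 5
end 14: [8, 2, 9] sum 19, len 3
end 15: [8, 2, 9, 2] sum 21, len 4
Shortest qualifying length: 2.

2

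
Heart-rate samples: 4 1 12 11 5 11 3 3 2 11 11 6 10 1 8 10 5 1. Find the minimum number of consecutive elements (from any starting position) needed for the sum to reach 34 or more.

add 4: running sum 4 < 34
add 1: running sum 5 < 34
add 12: running sum 17 < 34
add 11: running sum 28 < 34
add 5: running sum 33 < 34
end 5: [12, 11, 5, 11] sum 39, len 4
end 6: [12, 11, 5, 11, 3] sum 42, len 5
end 7: [12, 11, 5, 11, 3, 3] sum 45, len 6
end 8: [11, 5, 11, 3, 3, 2] sum 35, len 6
end 9: [5, 11, 3, 3, 2, 11] sum 35, len 6
end 10: [11, 3, 3, 2, 11, 11] sum 41, len 6
end 11: [3, 3, 2, 11, 11, 6] sum 36, len 6
end 12: [11, 11, 6, 10] sum 38, len 4
end 13: [11, 11, 6, 10, 1] sum 39, len 5
end 14: [11, 6, 10, 1, 8] sum 36, len 5
end 15: [6, 10, 1, 8, 10] sum 35, len 5
end 16: [10, 1, 8, 10, 5] sum 34, len 5
end 17: [10, 1, 8, 10, 5, 1] sum 35, len 6
Shortest qualifying length: 4.

4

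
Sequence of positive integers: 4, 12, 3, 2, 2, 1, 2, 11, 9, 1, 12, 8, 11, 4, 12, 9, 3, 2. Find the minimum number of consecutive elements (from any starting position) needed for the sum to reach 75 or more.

9

add 4: running sum 4 < 75
add 12: running sum 16 < 75
add 3: running sum 19 < 75
add 2: running sum 21 < 75
add 2: running sum 23 < 75
add 1: running sum 24 < 75
add 2: running sum 26 < 75
add 11: running sum 37 < 75
add 9: running sum 46 < 75
add 1: running sum 47 < 75
add 12: running sum 59 < 75
add 8: running sum 67 < 75
end 12: [4, 12, 3, 2, 2, 1, 2, 11, 9, 1, 12, 8, 11] sum 78, len 13
end 13: [12, 3, 2, 2, 1, 2, 11, 9, 1, 12, 8, 11, 4] sum 78, len 13
end 14: [2, 2, 1, 2, 11, 9, 1, 12, 8, 11, 4, 12] sum 75, len 12
end 15: [11, 9, 1, 12, 8, 11, 4, 12, 9] sum 77, len 9
end 16: [11, 9, 1, 12, 8, 11, 4, 12, 9, 3] sum 80, len 10
end 17: [11, 9, 1, 12, 8, 11, 4, 12, 9, 3, 2] sum 82, len 11
Shortest qualifying length: 9.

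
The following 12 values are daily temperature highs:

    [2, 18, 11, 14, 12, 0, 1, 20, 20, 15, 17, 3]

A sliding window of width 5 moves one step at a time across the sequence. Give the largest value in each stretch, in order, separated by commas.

18, 18, 14, 20, 20, 20, 20, 20

Sliding a size-5 window across the 12 values:
(2, 18, 11, 14, 12) → max 18
(18, 11, 14, 12, 0) → max 18
(11, 14, 12, 0, 1) → max 14
(14, 12, 0, 1, 20) → max 20
(12, 0, 1, 20, 20) → max 20
(0, 1, 20, 20, 15) → max 20
(1, 20, 20, 15, 17) → max 20
(20, 20, 15, 17, 3) → max 20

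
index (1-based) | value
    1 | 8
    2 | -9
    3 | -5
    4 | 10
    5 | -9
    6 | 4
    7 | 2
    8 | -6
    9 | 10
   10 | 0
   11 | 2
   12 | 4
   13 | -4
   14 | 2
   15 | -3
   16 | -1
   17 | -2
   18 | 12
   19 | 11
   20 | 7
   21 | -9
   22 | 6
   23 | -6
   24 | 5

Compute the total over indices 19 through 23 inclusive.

Elements at indices 19..23: 11, 7, -9, 6, -6
sum(11, 7, -9, 6, -6) = 9

9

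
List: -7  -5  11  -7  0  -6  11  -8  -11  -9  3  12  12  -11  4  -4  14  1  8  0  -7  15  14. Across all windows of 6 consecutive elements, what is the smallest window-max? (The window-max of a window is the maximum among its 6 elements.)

11

Window maxs for each of the 18 positions:
(-7, -5, 11, -7, 0, -6) → max 11
(-5, 11, -7, 0, -6, 11) → max 11
(11, -7, 0, -6, 11, -8) → max 11
(-7, 0, -6, 11, -8, -11) → max 11
(0, -6, 11, -8, -11, -9) → max 11
(-6, 11, -8, -11, -9, 3) → max 11
(11, -8, -11, -9, 3, 12) → max 12
(-8, -11, -9, 3, 12, 12) → max 12
(-11, -9, 3, 12, 12, -11) → max 12
(-9, 3, 12, 12, -11, 4) → max 12
(3, 12, 12, -11, 4, -4) → max 12
(12, 12, -11, 4, -4, 14) → max 14
(12, -11, 4, -4, 14, 1) → max 14
(-11, 4, -4, 14, 1, 8) → max 14
(4, -4, 14, 1, 8, 0) → max 14
(-4, 14, 1, 8, 0, -7) → max 14
(14, 1, 8, 0, -7, 15) → max 15
(1, 8, 0, -7, 15, 14) → max 15
Smallest of these is 11.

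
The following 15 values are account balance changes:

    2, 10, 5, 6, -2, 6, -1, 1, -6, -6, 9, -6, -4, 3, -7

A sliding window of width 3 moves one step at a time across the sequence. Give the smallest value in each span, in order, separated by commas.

Sliding a size-3 window across the 15 values:
[2, 10, 5] → min 2
[10, 5, 6] → min 5
[5, 6, -2] → min -2
[6, -2, 6] → min -2
[-2, 6, -1] → min -2
[6, -1, 1] → min -1
[-1, 1, -6] → min -6
[1, -6, -6] → min -6
[-6, -6, 9] → min -6
[-6, 9, -6] → min -6
[9, -6, -4] → min -6
[-6, -4, 3] → min -6
[-4, 3, -7] → min -7

2, 5, -2, -2, -2, -1, -6, -6, -6, -6, -6, -6, -7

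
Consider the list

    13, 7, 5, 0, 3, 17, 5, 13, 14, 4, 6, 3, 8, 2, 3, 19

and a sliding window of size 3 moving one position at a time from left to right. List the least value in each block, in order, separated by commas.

13 7 5 → min 5
7 5 0 → min 0
5 0 3 → min 0
0 3 17 → min 0
3 17 5 → min 3
17 5 13 → min 5
5 13 14 → min 5
13 14 4 → min 4
14 4 6 → min 4
4 6 3 → min 3
6 3 8 → min 3
3 8 2 → min 2
8 2 3 → min 2
2 3 19 → min 2

5, 0, 0, 0, 3, 5, 5, 4, 4, 3, 3, 2, 2, 2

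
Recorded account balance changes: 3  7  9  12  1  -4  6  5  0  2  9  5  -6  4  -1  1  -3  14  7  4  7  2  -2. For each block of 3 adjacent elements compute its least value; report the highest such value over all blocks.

7

(3, 7, 9) → min 3
(7, 9, 12) → min 7
(9, 12, 1) → min 1
(12, 1, -4) → min -4
(1, -4, 6) → min -4
(-4, 6, 5) → min -4
(6, 5, 0) → min 0
(5, 0, 2) → min 0
(0, 2, 9) → min 0
(2, 9, 5) → min 2
(9, 5, -6) → min -6
(5, -6, 4) → min -6
(-6, 4, -1) → min -6
(4, -1, 1) → min -1
(-1, 1, -3) → min -3
(1, -3, 14) → min -3
(-3, 14, 7) → min -3
(14, 7, 4) → min 4
(7, 4, 7) → min 4
(4, 7, 2) → min 2
(7, 2, -2) → min -2
Highest of these is 7.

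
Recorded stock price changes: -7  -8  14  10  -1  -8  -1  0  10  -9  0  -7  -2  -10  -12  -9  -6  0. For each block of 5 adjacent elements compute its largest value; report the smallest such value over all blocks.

-2

[-7, -8, 14, 10, -1] → max 14
[-8, 14, 10, -1, -8] → max 14
[14, 10, -1, -8, -1] → max 14
[10, -1, -8, -1, 0] → max 10
[-1, -8, -1, 0, 10] → max 10
[-8, -1, 0, 10, -9] → max 10
[-1, 0, 10, -9, 0] → max 10
[0, 10, -9, 0, -7] → max 10
[10, -9, 0, -7, -2] → max 10
[-9, 0, -7, -2, -10] → max 0
[0, -7, -2, -10, -12] → max 0
[-7, -2, -10, -12, -9] → max -2
[-2, -10, -12, -9, -6] → max -2
[-10, -12, -9, -6, 0] → max 0
Smallest of these is -2.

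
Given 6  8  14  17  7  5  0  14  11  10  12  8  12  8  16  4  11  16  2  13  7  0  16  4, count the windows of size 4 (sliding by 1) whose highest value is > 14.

(6, 8, 14, 17) → max 17  > 14 ✓
(8, 14, 17, 7) → max 17  > 14 ✓
(14, 17, 7, 5) → max 17  > 14 ✓
(17, 7, 5, 0) → max 17  > 14 ✓
(7, 5, 0, 14) → max 14
(5, 0, 14, 11) → max 14
(0, 14, 11, 10) → max 14
(14, 11, 10, 12) → max 14
(11, 10, 12, 8) → max 12
(10, 12, 8, 12) → max 12
(12, 8, 12, 8) → max 12
(8, 12, 8, 16) → max 16  > 14 ✓
(12, 8, 16, 4) → max 16  > 14 ✓
(8, 16, 4, 11) → max 16  > 14 ✓
(16, 4, 11, 16) → max 16  > 14 ✓
(4, 11, 16, 2) → max 16  > 14 ✓
(11, 16, 2, 13) → max 16  > 14 ✓
(16, 2, 13, 7) → max 16  > 14 ✓
(2, 13, 7, 0) → max 13
(13, 7, 0, 16) → max 16  > 14 ✓
(7, 0, 16, 4) → max 16  > 14 ✓
13 windows satisfy the condition.

13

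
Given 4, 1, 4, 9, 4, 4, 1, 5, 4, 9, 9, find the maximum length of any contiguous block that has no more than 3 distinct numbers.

7

Extend right; when distinct count exceeds 3, shrink from the left:
add 4: window [4] (1 distinct), len 1
add 1: window [4, 1] (2 distinct), len 2
add 4: window [4, 1, 4] (2 distinct), len 3
add 9: window [4, 1, 4, 9] (3 distinct), len 4
add 4: window [4, 1, 4, 9, 4] (3 distinct), len 5
add 4: window [4, 1, 4, 9, 4, 4] (3 distinct), len 6
add 1: window [4, 1, 4, 9, 4, 4, 1] (3 distinct), len 7
add 5: window [4, 4, 1, 5] (3 distinct), len 4
add 4: window [4, 4, 1, 5, 4] (3 distinct), len 5
add 9: window [5, 4, 9] (3 distinct), len 3
add 9: window [5, 4, 9, 9] (3 distinct), len 4
Longest length with ≤3 distinct: 7.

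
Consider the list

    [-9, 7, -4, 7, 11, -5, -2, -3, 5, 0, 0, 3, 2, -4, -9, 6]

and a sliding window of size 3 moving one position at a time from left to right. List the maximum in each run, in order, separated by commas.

7, 7, 11, 11, 11, -2, 5, 5, 5, 3, 3, 3, 2, 6

Sliding a size-3 window across the 16 values:
-9 7 -4 → max 7
7 -4 7 → max 7
-4 7 11 → max 11
7 11 -5 → max 11
11 -5 -2 → max 11
-5 -2 -3 → max -2
-2 -3 5 → max 5
-3 5 0 → max 5
5 0 0 → max 5
0 0 3 → max 3
0 3 2 → max 3
3 2 -4 → max 3
2 -4 -9 → max 2
-4 -9 6 → max 6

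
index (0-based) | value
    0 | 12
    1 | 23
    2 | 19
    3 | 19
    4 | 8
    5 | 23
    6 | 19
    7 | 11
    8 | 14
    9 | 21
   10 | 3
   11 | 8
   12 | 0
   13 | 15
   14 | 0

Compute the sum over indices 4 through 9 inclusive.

96

Elements at indices 4..9: 8, 23, 19, 11, 14, 21
sum(8, 23, 19, 11, 14, 21) = 96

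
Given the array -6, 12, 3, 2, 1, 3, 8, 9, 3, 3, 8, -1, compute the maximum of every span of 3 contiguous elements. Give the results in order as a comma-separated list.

-6 12 3 → max 12
12 3 2 → max 12
3 2 1 → max 3
2 1 3 → max 3
1 3 8 → max 8
3 8 9 → max 9
8 9 3 → max 9
9 3 3 → max 9
3 3 8 → max 8
3 8 -1 → max 8

12, 12, 3, 3, 8, 9, 9, 9, 8, 8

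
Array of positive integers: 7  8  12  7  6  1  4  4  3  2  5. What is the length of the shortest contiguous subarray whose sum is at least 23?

add 7: running sum 7 < 23
add 8: running sum 15 < 23
add 12: shortest ending here [7, 8, 12] sum 27, len 3
add 7: shortest ending here [8, 12, 7] sum 27, len 3
add 6: shortest ending here [12, 7, 6] sum 25, len 3
add 1: shortest ending here [12, 7, 6, 1] sum 26, len 4
add 4: shortest ending here [12, 7, 6, 1, 4] sum 30, len 5
add 4: shortest ending here [12, 7, 6, 1, 4, 4] sum 34, len 6
add 3: shortest ending here [7, 6, 1, 4, 4, 3] sum 25, len 6
add 2: shortest ending here [7, 6, 1, 4, 4, 3, 2] sum 27, len 7
add 5: shortest ending here [6, 1, 4, 4, 3, 2, 5] sum 25, len 7
Shortest qualifying length: 3.

3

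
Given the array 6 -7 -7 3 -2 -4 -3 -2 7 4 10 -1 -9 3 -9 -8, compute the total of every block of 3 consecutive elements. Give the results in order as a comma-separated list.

(6, -7, -7) → sum -8
(-7, -7, 3) → sum -11
(-7, 3, -2) → sum -6
(3, -2, -4) → sum -3
(-2, -4, -3) → sum -9
(-4, -3, -2) → sum -9
(-3, -2, 7) → sum 2
(-2, 7, 4) → sum 9
(7, 4, 10) → sum 21
(4, 10, -1) → sum 13
(10, -1, -9) → sum 0
(-1, -9, 3) → sum -7
(-9, 3, -9) → sum -15
(3, -9, -8) → sum -14

-8, -11, -6, -3, -9, -9, 2, 9, 21, 13, 0, -7, -15, -14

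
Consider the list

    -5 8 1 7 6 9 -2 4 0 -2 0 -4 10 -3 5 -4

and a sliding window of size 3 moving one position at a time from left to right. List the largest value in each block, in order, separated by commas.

8, 8, 7, 9, 9, 9, 4, 4, 0, 0, 10, 10, 10, 5

[-5, 8, 1] → max 8
[8, 1, 7] → max 8
[1, 7, 6] → max 7
[7, 6, 9] → max 9
[6, 9, -2] → max 9
[9, -2, 4] → max 9
[-2, 4, 0] → max 4
[4, 0, -2] → max 4
[0, -2, 0] → max 0
[-2, 0, -4] → max 0
[0, -4, 10] → max 10
[-4, 10, -3] → max 10
[10, -3, 5] → max 10
[-3, 5, -4] → max 5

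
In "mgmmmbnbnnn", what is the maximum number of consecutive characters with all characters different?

add m: [m] len 1
add g: [m, g] len 2
add m (repeat m, move left end past it): [g, m] len 2
add m (repeat m, move left end past it): [m] len 1
add m (repeat m, move left end past it): [m] len 1
add b: [m, b] len 2
add n: [m, b, n] len 3
add b (repeat b, move left end past it): [n, b] len 2
add n (repeat n, move left end past it): [b, n] len 2
add n (repeat n, move left end past it): [n] len 1
add n (repeat n, move left end past it): [n] len 1
Longest all-distinct length: 3.

3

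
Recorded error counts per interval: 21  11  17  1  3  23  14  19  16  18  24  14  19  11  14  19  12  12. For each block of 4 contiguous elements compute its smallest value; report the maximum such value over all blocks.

21 11 17 1 → min 1
11 17 1 3 → min 1
17 1 3 23 → min 1
1 3 23 14 → min 1
3 23 14 19 → min 3
23 14 19 16 → min 14
14 19 16 18 → min 14
19 16 18 24 → min 16
16 18 24 14 → min 14
18 24 14 19 → min 14
24 14 19 11 → min 11
14 19 11 14 → min 11
19 11 14 19 → min 11
11 14 19 12 → min 11
14 19 12 12 → min 12
Maximum of these is 16.

16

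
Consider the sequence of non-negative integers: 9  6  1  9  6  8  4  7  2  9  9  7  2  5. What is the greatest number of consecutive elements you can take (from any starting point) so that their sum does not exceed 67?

add 9: [9] sum 9, len 1
add 6: [9, 6] sum 15, len 2
add 1: [9, 6, 1] sum 16, len 3
add 9: [9, 6, 1, 9] sum 25, len 4
add 6: [9, 6, 1, 9, 6] sum 31, len 5
add 8: [9, 6, 1, 9, 6, 8] sum 39, len 6
add 4: [9, 6, 1, 9, 6, 8, 4] sum 43, len 7
add 7: [9, 6, 1, 9, 6, 8, 4, 7] sum 50, len 8
add 2: [9, 6, 1, 9, 6, 8, 4, 7, 2] sum 52, len 9
add 9: [9, 6, 1, 9, 6, 8, 4, 7, 2, 9] sum 61, len 10
add 9: [6, 1, 9, 6, 8, 4, 7, 2, 9, 9] sum 61, len 10
add 7: [1, 9, 6, 8, 4, 7, 2, 9, 9, 7] sum 62, len 10
add 2: [1, 9, 6, 8, 4, 7, 2, 9, 9, 7, 2] sum 64, len 11
add 5: [6, 8, 4, 7, 2, 9, 9, 7, 2, 5] sum 59, len 10
Longest length seen: 11.

11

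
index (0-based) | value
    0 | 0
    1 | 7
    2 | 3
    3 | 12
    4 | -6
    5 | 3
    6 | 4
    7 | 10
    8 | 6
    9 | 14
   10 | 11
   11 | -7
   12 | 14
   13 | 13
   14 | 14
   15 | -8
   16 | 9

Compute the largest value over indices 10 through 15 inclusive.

14

Elements at indices 10..15: 11, -7, 14, 13, 14, -8
max(11, -7, 14, 13, 14, -8) = 14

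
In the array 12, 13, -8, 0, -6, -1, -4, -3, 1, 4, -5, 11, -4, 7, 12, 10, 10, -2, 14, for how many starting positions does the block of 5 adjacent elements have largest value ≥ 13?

12 13 -8 0 -6 → max 13  ≥ 13 ✓
13 -8 0 -6 -1 → max 13  ≥ 13 ✓
-8 0 -6 -1 -4 → max 0
0 -6 -1 -4 -3 → max 0
-6 -1 -4 -3 1 → max 1
-1 -4 -3 1 4 → max 4
-4 -3 1 4 -5 → max 4
-3 1 4 -5 11 → max 11
1 4 -5 11 -4 → max 11
4 -5 11 -4 7 → max 11
-5 11 -4 7 12 → max 12
11 -4 7 12 10 → max 12
-4 7 12 10 10 → max 12
7 12 10 10 -2 → max 12
12 10 10 -2 14 → max 14  ≥ 13 ✓
3 windows satisfy the condition.

3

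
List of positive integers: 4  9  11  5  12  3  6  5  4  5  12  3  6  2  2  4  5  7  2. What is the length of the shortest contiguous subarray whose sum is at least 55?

add 4: running sum 4 < 55
add 9: running sum 13 < 55
add 11: running sum 24 < 55
add 5: running sum 29 < 55
add 12: running sum 41 < 55
add 3: running sum 44 < 55
add 6: running sum 50 < 55
add 5: shortest ending here [4, 9, 11, 5, 12, 3, 6, 5] sum 55, len 8
add 4: shortest ending here [9, 11, 5, 12, 3, 6, 5, 4] sum 55, len 8
add 5: shortest ending here [9, 11, 5, 12, 3, 6, 5, 4, 5] sum 60, len 9
add 12: shortest ending here [11, 5, 12, 3, 6, 5, 4, 5, 12] sum 63, len 9
add 3: shortest ending here [5, 12, 3, 6, 5, 4, 5, 12, 3] sum 55, len 9
add 6: shortest ending here [12, 3, 6, 5, 4, 5, 12, 3, 6] sum 56, len 9
add 2: shortest ending here [12, 3, 6, 5, 4, 5, 12, 3, 6, 2] sum 58, len 10
add 2: shortest ending here [12, 3, 6, 5, 4, 5, 12, 3, 6, 2, 2] sum 60, len 11
add 4: shortest ending here [12, 3, 6, 5, 4, 5, 12, 3, 6, 2, 2, 4] sum 64, len 12
add 5: shortest ending here [3, 6, 5, 4, 5, 12, 3, 6, 2, 2, 4, 5] sum 57, len 12
add 7: shortest ending here [5, 4, 5, 12, 3, 6, 2, 2, 4, 5, 7] sum 55, len 11
add 2: shortest ending here [5, 4, 5, 12, 3, 6, 2, 2, 4, 5, 7, 2] sum 57, len 12
Shortest qualifying length: 8.

8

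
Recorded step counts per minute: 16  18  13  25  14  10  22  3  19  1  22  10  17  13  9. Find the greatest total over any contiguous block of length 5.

Window sums for each of the 11 positions:
16 18 13 25 14 → sum 86
18 13 25 14 10 → sum 80
13 25 14 10 22 → sum 84
25 14 10 22 3 → sum 74
14 10 22 3 19 → sum 68
10 22 3 19 1 → sum 55
22 3 19 1 22 → sum 67
3 19 1 22 10 → sum 55
19 1 22 10 17 → sum 69
1 22 10 17 13 → sum 63
22 10 17 13 9 → sum 71
Greatest of these is 86.

86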